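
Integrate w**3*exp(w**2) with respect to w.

(w**2 - 1)*exp(w**2)/2 + C

Let u = w², du = 2w dw; rewrite as (1/2)∫ u^1·exp(1u) du.
Now integrate by parts 1 time.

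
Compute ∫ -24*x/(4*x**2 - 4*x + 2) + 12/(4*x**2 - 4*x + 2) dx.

Let u = 4*x**2 - 4*x + 2, so du = (8*x - 4) dx.
Rewriting, the integral becomes -3·∫ 1/u du = -3·log(u).
Substituting back, u = 4*x**2 - 4*x + 2.

-3*log(4*x**2 - 4*x + 2) + C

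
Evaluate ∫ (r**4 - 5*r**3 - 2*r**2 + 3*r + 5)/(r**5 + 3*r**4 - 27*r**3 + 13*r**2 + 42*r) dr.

Factor the denominator: r*(r - 3)*(r - 2)*(r + 1)*(r + 7).
Partial-fraction decomposition: 667/(630*(r + 7)) - 1/(12*(r + 1)) + 7/(18*(r - 2)) - 29/(60*(r - 3)) + 5/(42*r).
Integrate each term: A/(r−a) contributes A·log|r−a|.

5*log(r)/42 - 29*log(r - 3)/60 + 7*log(r - 2)/18 - log(r + 1)/12 + 667*log(r + 7)/630 + C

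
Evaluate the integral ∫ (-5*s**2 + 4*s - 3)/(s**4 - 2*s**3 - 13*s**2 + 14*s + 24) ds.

Factor the denominator: (s - 4)*(s - 2)*(s + 1)*(s + 3).
Partial-fraction decomposition: 6/(7*(s + 3)) - 2/(5*(s + 1)) + 1/(2*(s - 2)) - 67/(70*(s - 4)).
Integrate each term: A/(s−a) contributes A·log|s−a|.

-67*log(s - 4)/70 + log(s - 2)/2 - 2*log(s + 1)/5 + 6*log(s + 3)/7 + C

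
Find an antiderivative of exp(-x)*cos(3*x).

Let I denote the integral. Integrate by parts with u = cos(3*x), dv = exp(-x) dx, so v = -exp(-x): I = -exp(-x)*cos(3*x) − 3·∫ exp(-x)*sin(3*x) dx.
Apply parts again with u = sin(3*x), dv = exp(-x) dx: ∫ exp(-x)*sin(3*x) dx = -exp(-x)*sin(3*x) + 3·I. Substituting back brings back I: I = 3*exp(-x)*sin(3*x) - exp(-x)*cos(3*x) − 9·I.
Solving for I: (1 + 9)·I equals the remaining terms, so I = (1/10)·(3*exp(-x)*sin(3*x) - exp(-x)*cos(3*x)).

3*exp(-x)*sin(3*x)/10 - exp(-x)*cos(3*x)/10 + C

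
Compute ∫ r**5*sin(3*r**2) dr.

-r**4*cos(3*r**2)/6 + r**2*sin(3*r**2)/9 + cos(3*r**2)/27 + C

Let u = r², du = 2r dr; rewrite as (1/2)∫ u^2·sin(3u) du.
Now integrate by parts 2 times.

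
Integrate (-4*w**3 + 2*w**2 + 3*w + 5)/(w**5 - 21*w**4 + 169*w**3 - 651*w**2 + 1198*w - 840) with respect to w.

-52*log(w - 7)/5 + 215*log(w - 5)/6 - 69*log(w - 4)/2 + 19*log(w - 3)/2 - 13*log(w - 2)/30 + C

Factor the denominator: (w - 7)*(w - 5)*(w - 4)*(w - 3)*(w - 2).
Partial-fraction decomposition: -13/(30*(w - 2)) + 19/(2*(w - 3)) - 69/(2*(w - 4)) + 215/(6*(w - 5)) - 52/(5*(w - 7)).
Integrate each term: A/(w−a) contributes A·log|w−a|.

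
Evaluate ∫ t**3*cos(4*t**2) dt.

t**2*sin(4*t**2)/8 + cos(4*t**2)/32 + C

Let u = t², du = 2t dt; rewrite as (1/2)∫ u^1·cos(4u) du.
Now integrate by parts 1 time.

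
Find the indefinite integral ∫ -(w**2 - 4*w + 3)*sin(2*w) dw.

Use integration by parts with u = w**2 - 4*w + 3, dv = -sin(2*w) dw, so v = cos(2*w)/2.
Apply parts 2 times (tabular method): alternate signs, differentiate u down to 0, integrate dv up.

w**2*cos(2*w)/2 - w*sin(2*w)/2 - 2*w*cos(2*w) + sin(2*w) + 5*cos(2*w)/4 + C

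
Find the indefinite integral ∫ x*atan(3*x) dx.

x**2*atan(3*x)/2 - x/6 + atan(3*x)/18 + C

Use integration by parts with u = arctan(3*x), dv = x dx.
Then du = 3/(9*x**2 + 1) dx.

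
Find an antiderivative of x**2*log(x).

x**3*log(x)/3 - x**3/9 + C

Use integration by parts with u = log(x), dv = x**2 dx.
Then du = 1/x dx and v = x**3/3.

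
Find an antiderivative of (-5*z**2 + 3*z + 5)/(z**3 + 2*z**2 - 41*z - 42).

-157*log(z - 6)/91 + log(z + 1)/14 - 87*log(z + 7)/26 + C

Factor the denominator: (z - 6)*(z + 1)*(z + 7).
Partial-fraction decomposition: -87/(26*(z + 7)) + 1/(14*(z + 1)) - 157/(91*(z - 6)).
Integrate each term: A/(z−a) contributes A·log|z−a|.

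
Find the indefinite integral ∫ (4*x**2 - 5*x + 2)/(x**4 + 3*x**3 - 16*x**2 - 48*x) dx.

-log(x)/24 + 23*log(x - 4)/112 + 53*log(x + 3)/21 - 43*log(x + 4)/16 + C

Factor the denominator: x*(x - 4)*(x + 3)*(x + 4).
Partial-fraction decomposition: -43/(16*(x + 4)) + 53/(21*(x + 3)) + 23/(112*(x - 4)) - 1/(24*x).
Integrate each term: A/(x−a) contributes A·log|x−a|.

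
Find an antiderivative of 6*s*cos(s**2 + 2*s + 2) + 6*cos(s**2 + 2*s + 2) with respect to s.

3*sin(s**2 + 2*s + 2) + C

Let u = s**2 + 2*s + 2, so du = (2*s + 2) ds.
Rewriting, the integral becomes 3·∫ cos(u) du = 3·sin(u).
Substituting back, u = s**2 + 2*s + 2.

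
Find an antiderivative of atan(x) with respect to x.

x*atan(x) - log(x**2 + 1)/2 + C

Use integration by parts with u = arctan(x), dv = dx.
Then du = 1/(x**2 + 1) dx.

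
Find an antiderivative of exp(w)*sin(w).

exp(w)*sin(w)/2 - exp(w)*cos(w)/2 + C

Let I denote the integral. Integrate by parts with u = sin(w), dv = exp(w) dw, so v = exp(w): I = exp(w)*sin(w) − ∫ exp(w)*cos(w) dw.
Apply parts again with u = cos(w), dv = exp(w) dw: ∫ exp(w)*cos(w) dw = exp(w)*cos(w) + I. Substituting back brings back I: I = exp(w)*sin(w) - exp(w)*cos(w) − I.
Solving for I: (1 + 1)·I equals the remaining terms, so I = (1/2)·(exp(w)*sin(w) - exp(w)*cos(w)).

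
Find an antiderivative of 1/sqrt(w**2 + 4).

Substitute w = 2·tan(θ), so dw = 2·sec(θ)^2 dθ and the radical becomes sqrt(w**2 + 4) = 2·sec(θ) by the Pythagorean identity.
Integrate the resulting trig expression in θ, then back-substitute tan(θ) = w/2, sec(θ) = sqrt(w**2 + 4)/2 (absorbing any constant into C).

log(w + sqrt(w**2 + 4)) + C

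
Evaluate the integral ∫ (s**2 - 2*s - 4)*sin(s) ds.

-s**2*cos(s) + 2*s*sin(s) + 2*s*cos(s) - 2*sin(s) + 6*cos(s) + C

Use integration by parts with u = s**2 - 2*s - 4, dv = sin(s) ds, so v = -cos(s).
Apply parts 2 times (tabular method): alternate signs, differentiate u down to 0, integrate dv up.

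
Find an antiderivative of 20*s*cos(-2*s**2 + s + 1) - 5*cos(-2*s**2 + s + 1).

-5*sin(-2*s**2 + s + 1) + C

Let u = 2*s**2 - s - 1, so du = (4*s - 1) ds.
Rewriting, the integral becomes 5·∫ cos(u) du = 5·sin(u).
Substituting back, u = 2*s**2 - s - 1.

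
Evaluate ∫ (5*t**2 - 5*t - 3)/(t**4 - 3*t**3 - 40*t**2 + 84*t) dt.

Factor the denominator: t*(t - 7)*(t - 2)*(t + 6).
Partial-fraction decomposition: -69/(208*(t + 6)) - 7/(80*(t - 2)) + 207/(455*(t - 7)) - 1/(28*t).
Integrate each term: A/(t−a) contributes A·log|t−a|.

-log(t)/28 + 207*log(t - 7)/455 - 7*log(t - 2)/80 - 69*log(t + 6)/208 + C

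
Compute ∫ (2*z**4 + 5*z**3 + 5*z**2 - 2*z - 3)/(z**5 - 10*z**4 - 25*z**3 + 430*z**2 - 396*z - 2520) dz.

6745*log(z - 7)/234 - 1279*log(z - 6)/32 + 1987*log(z - 5)/154 - 13*log(z + 2)/2016 + 567*log(z + 6)/2288 + C

Factor the denominator: (z - 7)*(z - 6)*(z - 5)*(z + 2)*(z + 6).
Partial-fraction decomposition: 567/(2288*(z + 6)) - 13/(2016*(z + 2)) + 1987/(154*(z - 5)) - 1279/(32*(z - 6)) + 6745/(234*(z - 7)).
Integrate each term: A/(z−a) contributes A·log|z−a|.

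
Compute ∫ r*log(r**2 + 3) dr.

r**2*log(r**2 + 3)/2 - r**2/2 + 3*log(r**2 + 3)/2 + C

Let u = r**2 + 3, so du = (2*r) dr.
The integral becomes (1/2)·∫ log(u) du; integrate by parts with u′=log(u), dv′=du.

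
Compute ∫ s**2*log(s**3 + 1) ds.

s**3*log(s**3 + 1)/3 - s**3/3 + log(s**3 + 1)/3 + C

Let u = s**3 + 1, so du = (3*s**2) ds.
The integral becomes (1/3)·∫ log(u) du; integrate by parts with u′=log(u), dv′=du.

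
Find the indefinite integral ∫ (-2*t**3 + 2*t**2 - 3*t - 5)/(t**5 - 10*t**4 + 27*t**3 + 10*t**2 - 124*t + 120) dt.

Factor the denominator: (t - 5)*(t - 3)*(t - 2)**2*(t + 2).
Partial-fraction decomposition: 5/(112*(t + 2)) - 475/(144*(t - 2)) - 19/(12*(t - 2)**2) + 5/(t - 3) - 110/(63*(t - 5)).
Integrate each term; A/(t−a) gives A·log|t−a|; A/(t−a)² gives −A/(t−a).

-110*log(t - 5)/63 + 5*log(t - 3) - 475*log(t - 2)/144 + 5*log(t + 2)/112 + 19/(12*t - 24) + C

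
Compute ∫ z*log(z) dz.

z**2*log(z)/2 - z**2/4 + C

Use integration by parts with u = log(z), dv = z dz.
Then du = 1/z dz and v = z**2/2.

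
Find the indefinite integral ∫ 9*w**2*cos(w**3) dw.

Let u = w**3, so du = (3*w**2) dw.
Rewriting, the integral becomes 3·∫ cos(u) du = 3·sin(u).
Substituting back, u = w**3.

3*sin(w**3) + C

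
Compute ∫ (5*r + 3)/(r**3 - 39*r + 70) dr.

7*log(r - 5)/9 - 13*log(r - 2)/27 - 8*log(r + 7)/27 + C

Factor the denominator: (r - 5)*(r - 2)*(r + 7).
Partial-fraction decomposition: -8/(27*(r + 7)) - 13/(27*(r - 2)) + 7/(9*(r - 5)).
Integrate each term: A/(r−a) contributes A·log|r−a|.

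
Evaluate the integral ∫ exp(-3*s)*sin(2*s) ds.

Let I denote the integral. Integrate by parts with u = sin(2*s), dv = exp(-3*s) ds, so v = -exp(-3*s)/3: I = -exp(-3*s)*sin(2*s)/3 + (2/3)·∫ exp(-3*s)*cos(2*s) ds.
Apply parts again with u = cos(2*s), dv = exp(-3*s) ds: ∫ exp(-3*s)*cos(2*s) ds = -exp(-3*s)*cos(2*s)/3 − (2/3)·I. Substituting back brings back I: I = -exp(-3*s)*sin(2*s)/3 - 2*exp(-3*s)*cos(2*s)/9 − (4/9)·I.
Solving for I: (1 + 4/9)·I equals the remaining terms, so I = (9/13)·(-exp(-3*s)*sin(2*s)/3 - 2*exp(-3*s)*cos(2*s)/9).

-3*exp(-3*s)*sin(2*s)/13 - 2*exp(-3*s)*cos(2*s)/13 + C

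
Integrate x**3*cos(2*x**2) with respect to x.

x**2*sin(2*x**2)/4 + cos(2*x**2)/8 + C

Let u = x², du = 2x dx; rewrite as (1/2)∫ u^1·cos(2u) du.
Now integrate by parts 1 time.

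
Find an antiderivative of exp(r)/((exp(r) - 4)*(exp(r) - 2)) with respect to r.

Let u = e^r, du = e^r dr.
The integral becomes ∫ du/((u-2)(u-4)); decompose into partial fractions.

log(exp(r) - 4)/2 - log(exp(r) - 2)/2 + C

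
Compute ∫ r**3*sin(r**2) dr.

-r**2*cos(r**2)/2 + sin(r**2)/2 + C

Let u = r², du = 2r dr; rewrite as (1/2)∫ u^1·sin(1u) du.
Now integrate by parts 1 time.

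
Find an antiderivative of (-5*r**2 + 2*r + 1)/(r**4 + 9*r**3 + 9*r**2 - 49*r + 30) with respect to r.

Factor the denominator: (r - 1)**2*(r + 5)*(r + 6).
Partial-fraction decomposition: 191/(49*(r + 6)) - 67/(18*(r + 5)) - 155/(882*(r - 1)) - 1/(21*(r - 1)**2).
Integrate each term; A/(r−a) gives A·log|r−a|; A/(r−a)² gives −A/(r−a).

-155*log(r - 1)/882 - 67*log(r + 5)/18 + 191*log(r + 6)/49 + 1/(21*r - 21) + C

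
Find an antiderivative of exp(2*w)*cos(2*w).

exp(2*w)*sin(2*w)/4 + exp(2*w)*cos(2*w)/4 + C

Let I denote the integral. Integrate by parts with u = cos(2*w), dv = exp(2*w) dw, so v = exp(2*w)/2: I = exp(2*w)*cos(2*w)/2 + ∫ exp(2*w)*sin(2*w) dw.
Apply parts again with u = sin(2*w), dv = exp(2*w) dw: ∫ exp(2*w)*sin(2*w) dw = exp(2*w)*sin(2*w)/2 − I. Substituting back brings back I: I = exp(2*w)*sin(2*w)/2 + exp(2*w)*cos(2*w)/2 − I.
Solving for I: (1 + 1)·I equals the remaining terms, so I = (1/2)·(exp(2*w)*sin(2*w)/2 + exp(2*w)*cos(2*w)/2).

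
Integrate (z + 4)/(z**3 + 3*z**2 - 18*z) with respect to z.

-2*log(z)/9 + 7*log(z - 3)/27 - log(z + 6)/27 + C

Factor the denominator: z*(z - 3)*(z + 6).
Partial-fraction decomposition: -1/(27*(z + 6)) + 7/(27*(z - 3)) - 2/(9*z).
Integrate each term: A/(z−a) contributes A·log|z−a|.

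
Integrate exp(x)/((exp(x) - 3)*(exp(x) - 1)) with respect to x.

log(exp(x) - 3)/2 - log(exp(x) - 1)/2 + C

Let u = e^x, du = e^x dx.
The integral becomes ∫ du/((u-3)(u-1)); decompose into partial fractions.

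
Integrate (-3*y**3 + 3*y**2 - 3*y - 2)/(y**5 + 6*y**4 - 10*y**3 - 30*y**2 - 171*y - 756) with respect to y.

-158*log(y - 4)/1925 - 115*log(y + 3)/504 + 1195*log(y + 7)/2552 - 1031*log(y**2 + 9)/13050 - 341*atan(y/3)/13050 + C

Factor the denominator: (y - 4)*(y + 3)*(y + 7)*(y**2 + 9).
Partial-fraction decomposition: -(2062*y + 1023)/(13050*(y**2 + 9)) + 1195/(2552*(y + 7)) - 115/(504*(y + 3)) - 158/(1925*(y - 4)).
Integrate each term; A/(y−a) gives A·log|y−a|; the (By+D)/(y²+p²) term gives a log and an atan.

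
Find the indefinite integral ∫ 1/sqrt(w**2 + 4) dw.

log(w + sqrt(w**2 + 4)) + C

Substitute w = 2·tan(θ), so dw = 2·sec(θ)^2 dθ and the radical becomes sqrt(w**2 + 4) = 2·sec(θ) by the Pythagorean identity.
Integrate the resulting trig expression in θ, then back-substitute tan(θ) = w/2, sec(θ) = sqrt(w**2 + 4)/2 (absorbing any constant into C).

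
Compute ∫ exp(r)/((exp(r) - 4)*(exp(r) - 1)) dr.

log(exp(r) - 4)/3 - log(exp(r) - 1)/3 + C

Let u = e^r, du = e^r dr.
The integral becomes ∫ du/((u-4)(u-1)); decompose into partial fractions.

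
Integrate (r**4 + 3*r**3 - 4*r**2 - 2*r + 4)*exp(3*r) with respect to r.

(27*r**4 + 45*r**3 - 153*r**2 + 48*r + 92)*exp(3*r)/81 + C

Use integration by parts with u = r**4 + 3*r**3 - 4*r**2 - 2*r + 4, dv = exp(3*r) dr, so v = exp(3*r)/3.
Apply parts 4 times (tabular method): alternate signs, differentiate u down to 0, integrate dv up.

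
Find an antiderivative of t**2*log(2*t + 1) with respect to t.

Use integration by parts with u = log(2*t + 1), dv = t**2 dt.
Then du = 2/(2*t + 1) dt and v = t**3/3.

t**3*log(2*t + 1)/3 - t**3/9 + t**2/12 - t/12 + log(2*t + 1)/24 + C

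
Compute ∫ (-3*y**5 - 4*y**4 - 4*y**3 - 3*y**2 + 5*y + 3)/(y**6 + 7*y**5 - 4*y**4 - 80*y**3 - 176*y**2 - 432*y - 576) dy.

Factor the denominator: (y - 4)*(y + 2)*(y + 3)*(y + 6)*(y**2 + 4).
Partial-fraction decomposition: -(509*y - 2424)/(10400*(y**2 + 4)) - 6291/(1600*(y + 6)) + 158/(91*(y + 3)) - 15/(64*(y + 2)) - 1459/(2800*(y - 4)).
Integrate each term; A/(y−a) gives A·log|y−a|; the (By+D)/(y²+p²) term gives a log and an atan.

-1459*log(y - 4)/2800 - 15*log(y + 2)/64 + 158*log(y + 3)/91 - 6291*log(y + 6)/1600 - 509*log(y**2 + 4)/20800 + 303*atan(y/2)/2600 + C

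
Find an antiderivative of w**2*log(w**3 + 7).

Let u = w**3 + 7, so du = (3*w**2) dw.
The integral becomes (1/3)·∫ log(u) du; integrate by parts with u′=log(u), dv′=du.

w**3*log(w**3 + 7)/3 - w**3/3 + 7*log(w**3 + 7)/3 + C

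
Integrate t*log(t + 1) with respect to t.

t**2*log(t + 1)/2 - t**2/4 + t/2 - log(t + 1)/2 + C

Use integration by parts with u = log(t + 1), dv = t dt.
Then du = 1/(t + 1) dt and v = t**2/2.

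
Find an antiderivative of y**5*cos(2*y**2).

Let u = y², du = 2y dy; rewrite as (1/2)∫ u^2·cos(2u) du.
Now integrate by parts 2 times.

y**4*sin(2*y**2)/4 + y**2*cos(2*y**2)/4 - sin(2*y**2)/8 + C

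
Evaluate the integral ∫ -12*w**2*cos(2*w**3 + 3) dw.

-2*sin(2*w**3 + 3) + C

Let u = 2*w**3 + 3, so du = (6*w**2) dw.
Rewriting, the integral becomes -2·∫ cos(u) du = -2·sin(u).
Substituting back, u = 2*w**3 + 3.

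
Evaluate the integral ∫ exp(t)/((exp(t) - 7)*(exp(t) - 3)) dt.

Let u = e^t, du = e^t dt.
The integral becomes ∫ du/((u-3)(u-7)); decompose into partial fractions.

log(exp(t) - 7)/4 - log(exp(t) - 3)/4 + C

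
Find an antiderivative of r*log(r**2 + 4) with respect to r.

Let u = r**2 + 4, so du = (2*r) dr.
The integral becomes (1/2)·∫ log(u) du; integrate by parts with u′=log(u), dv′=du.

r**2*log(r**2 + 4)/2 - r**2/2 + 2*log(r**2 + 4) + C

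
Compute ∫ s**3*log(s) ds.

s**4*log(s)/4 - s**4/16 + C

Use integration by parts with u = log(s), dv = s**3 ds.
Then du = 1/s ds and v = s**4/4.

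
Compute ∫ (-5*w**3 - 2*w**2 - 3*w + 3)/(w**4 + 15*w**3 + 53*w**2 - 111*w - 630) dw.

Factor the denominator: (w - 3)*(w + 5)*(w + 6)*(w + 7).
Partial-fraction decomposition: -1641/(20*(w + 7)) + 343/(3*(w + 6)) - 593/(16*(w + 5)) - 53/(240*(w - 3)).
Integrate each term: A/(w−a) contributes A·log|w−a|.

-53*log(w - 3)/240 - 593*log(w + 5)/16 + 343*log(w + 6)/3 - 1641*log(w + 7)/20 + C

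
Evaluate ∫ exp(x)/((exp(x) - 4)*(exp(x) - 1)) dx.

log(exp(x) - 4)/3 - log(exp(x) - 1)/3 + C

Let u = e^x, du = e^x dx.
The integral becomes ∫ du/((u-4)(u-1)); decompose into partial fractions.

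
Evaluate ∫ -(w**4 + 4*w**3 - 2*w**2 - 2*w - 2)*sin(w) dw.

w**4*cos(w) - 4*w**3*sin(w) + 4*w**3*cos(w) - 12*w**2*sin(w) - 14*w**2*cos(w) + 28*w*sin(w) - 26*w*cos(w) + 26*sin(w) + 26*cos(w) + C

Use integration by parts with u = w**4 + 4*w**3 - 2*w**2 - 2*w - 2, dv = -sin(w) dw, so v = cos(w).
Apply parts 4 times (tabular method): alternate signs, differentiate u down to 0, integrate dv up.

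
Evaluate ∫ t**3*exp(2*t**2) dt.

Let u = t², du = 2t dt; rewrite as (1/2)∫ u^1·exp(2u) du.
Now integrate by parts 1 time.

(2*t**2 - 1)*exp(2*t**2)/8 + C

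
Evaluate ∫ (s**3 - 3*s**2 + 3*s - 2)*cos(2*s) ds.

Use integration by parts with u = s**3 - 3*s**2 + 3*s - 2, dv = cos(2*s) ds, so v = sin(2*s)/2.
Apply parts 3 times (tabular method): alternate signs, differentiate u down to 0, integrate dv up.

s**3*sin(2*s)/2 - 3*s**2*sin(2*s)/2 + 3*s**2*cos(2*s)/4 + 3*s*sin(2*s)/4 - 3*s*cos(2*s)/2 - sin(2*s)/4 + 3*cos(2*s)/8 + C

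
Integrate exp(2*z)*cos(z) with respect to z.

exp(2*z)*sin(z)/5 + 2*exp(2*z)*cos(z)/5 + C

Let I denote the integral. Integrate by parts with u = cos(z), dv = exp(2*z) dz, so v = exp(2*z)/2: I = exp(2*z)*cos(z)/2 + (1/2)·∫ exp(2*z)*sin(z) dz.
Apply parts again with u = sin(z), dv = exp(2*z) dz: ∫ exp(2*z)*sin(z) dz = exp(2*z)*sin(z)/2 − (1/2)·I. Substituting back brings back I: I = exp(2*z)*sin(z)/4 + exp(2*z)*cos(z)/2 − (1/4)·I.
Solving for I: (1 + 1/4)·I equals the remaining terms, so I = (4/5)·(exp(2*z)*sin(z)/4 + exp(2*z)*cos(z)/2).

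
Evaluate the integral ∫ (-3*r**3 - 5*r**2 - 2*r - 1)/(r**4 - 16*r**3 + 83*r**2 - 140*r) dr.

log(r)/140 - 1289*log(r - 7)/42 + 511*log(r - 5)/10 - 281*log(r - 4)/12 + C

Factor the denominator: r*(r - 7)*(r - 5)*(r - 4).
Partial-fraction decomposition: -281/(12*(r - 4)) + 511/(10*(r - 5)) - 1289/(42*(r - 7)) + 1/(140*r).
Integrate each term: A/(r−a) contributes A·log|r−a|.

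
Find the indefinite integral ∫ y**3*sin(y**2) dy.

Let u = y², du = 2y dy; rewrite as (1/2)∫ u^1·sin(1u) du.
Now integrate by parts 1 time.

-y**2*cos(y**2)/2 + sin(y**2)/2 + C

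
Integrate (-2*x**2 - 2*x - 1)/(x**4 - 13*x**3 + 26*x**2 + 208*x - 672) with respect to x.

-113*log(x - 7)/33 + 17*log(x - 6)/4 - 41*log(x - 4)/48 + 5*log(x + 4)/176 + C

Factor the denominator: (x - 7)*(x - 6)*(x - 4)*(x + 4).
Partial-fraction decomposition: 5/(176*(x + 4)) - 41/(48*(x - 4)) + 17/(4*(x - 6)) - 113/(33*(x - 7)).
Integrate each term: A/(x−a) contributes A·log|x−a|.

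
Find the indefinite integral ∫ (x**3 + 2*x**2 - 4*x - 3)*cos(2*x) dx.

Use integration by parts with u = x**3 + 2*x**2 - 4*x - 3, dv = cos(2*x) dx, so v = sin(2*x)/2.
Apply parts 3 times (tabular method): alternate signs, differentiate u down to 0, integrate dv up.

x**3*sin(2*x)/2 + x**2*sin(2*x) + 3*x**2*cos(2*x)/4 - 11*x*sin(2*x)/4 + x*cos(2*x) - 2*sin(2*x) - 11*cos(2*x)/8 + C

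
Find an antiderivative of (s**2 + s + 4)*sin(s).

-s**2*cos(s) + 2*s*sin(s) - s*cos(s) + sin(s) - 2*cos(s) + C

Use integration by parts with u = s**2 + s + 4, dv = sin(s) ds, so v = -cos(s).
Apply parts 2 times (tabular method): alternate signs, differentiate u down to 0, integrate dv up.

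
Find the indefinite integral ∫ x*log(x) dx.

Use integration by parts with u = log(x), dv = x dx.
Then du = 1/x dx and v = x**2/2.

x**2*log(x)/2 - x**2/4 + C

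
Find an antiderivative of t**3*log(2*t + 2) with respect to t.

Use integration by parts with u = log(2*t + 2), dv = t**3 dt.
Then du = 2/(2*t + 2) dt and v = t**4/4.

t**4*log(2*t + 2)/4 - t**4/16 + t**3/12 - t**2/8 + t/4 - log(t + 1)/4 + C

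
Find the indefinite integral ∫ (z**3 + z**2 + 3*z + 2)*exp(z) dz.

Use integration by parts with u = z**3 + z**2 + 3*z + 2, dv = exp(z) dz, so v = exp(z).
Apply parts 3 times (tabular method): alternate signs, differentiate u down to 0, integrate dv up.

(z**3 - 2*z**2 + 7*z - 5)*exp(z) + C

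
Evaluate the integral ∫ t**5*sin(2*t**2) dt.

Let u = t², du = 2t dt; rewrite as (1/2)∫ u^2·sin(2u) du.
Now integrate by parts 2 times.

-t**4*cos(2*t**2)/4 + t**2*sin(2*t**2)/4 + cos(2*t**2)/8 + C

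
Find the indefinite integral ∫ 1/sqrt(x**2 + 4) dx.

log(x + sqrt(x**2 + 4)) + C

Substitute x = 2·tan(θ), so dx = 2·sec(θ)^2 dθ and the radical becomes sqrt(x**2 + 4) = 2·sec(θ) by the Pythagorean identity.
Integrate the resulting trig expression in θ, then back-substitute tan(θ) = x/2, sec(θ) = sqrt(x**2 + 4)/2 (absorbing any constant into C).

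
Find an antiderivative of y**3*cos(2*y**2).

y**2*sin(2*y**2)/4 + cos(2*y**2)/8 + C

Let u = y², du = 2y dy; rewrite as (1/2)∫ u^1·cos(2u) du.
Now integrate by parts 1 time.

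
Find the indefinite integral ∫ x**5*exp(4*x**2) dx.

Let u = x², du = 2x dx; rewrite as (1/2)∫ u^2·exp(4u) du.
Now integrate by parts 2 times.

(8*x**4 - 4*x**2 + 1)*exp(4*x**2)/64 + C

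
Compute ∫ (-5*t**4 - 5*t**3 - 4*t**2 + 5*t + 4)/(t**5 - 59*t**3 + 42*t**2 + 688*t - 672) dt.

Factor the denominator: (t - 6)*(t - 4)*(t - 1)*(t + 4)*(t + 7).
Partial-fraction decomposition: -809/(264*(t + 7)) + 13/(15*(t + 4)) - 1/(120*(t - 1)) + 205/(66*(t - 4)) - 59/(10*(t - 6)).
Integrate each term: A/(t−a) contributes A·log|t−a|.

-59*log(t - 6)/10 + 205*log(t - 4)/66 - log(t - 1)/120 + 13*log(t + 4)/15 - 809*log(t + 7)/264 + C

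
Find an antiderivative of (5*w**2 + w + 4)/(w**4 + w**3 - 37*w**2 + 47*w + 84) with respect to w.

8*log(w - 4)/5 - 13*log(w - 3)/10 + log(w + 1)/15 - 11*log(w + 7)/30 + C

Factor the denominator: (w - 4)*(w - 3)*(w + 1)*(w + 7).
Partial-fraction decomposition: -11/(30*(w + 7)) + 1/(15*(w + 1)) - 13/(10*(w - 3)) + 8/(5*(w - 4)).
Integrate each term: A/(w−a) contributes A·log|w−a|.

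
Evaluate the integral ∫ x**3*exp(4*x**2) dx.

Let u = x², du = 2x dx; rewrite as (1/2)∫ u^1·exp(4u) du.
Now integrate by parts 1 time.

(4*x**2 - 1)*exp(4*x**2)/32 + C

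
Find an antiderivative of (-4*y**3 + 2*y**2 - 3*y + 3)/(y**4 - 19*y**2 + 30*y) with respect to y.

Factor the denominator: y*(y - 3)*(y - 2)*(y + 5).
Partial-fraction decomposition: -71/(35*(y + 5)) + 27/(14*(y - 2)) - 4/(y - 3) + 1/(10*y).
Integrate each term: A/(y−a) contributes A·log|y−a|.

log(y)/10 - 4*log(y - 3) + 27*log(y - 2)/14 - 71*log(y + 5)/35 + C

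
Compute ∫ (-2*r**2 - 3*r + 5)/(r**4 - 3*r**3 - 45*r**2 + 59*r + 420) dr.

-19*log(r - 7)/60 + 13*log(r - 4)/63 - log(r + 3)/35 + 5*log(r + 5)/36 + C

Factor the denominator: (r - 7)*(r - 4)*(r + 3)*(r + 5).
Partial-fraction decomposition: 5/(36*(r + 5)) - 1/(35*(r + 3)) + 13/(63*(r - 4)) - 19/(60*(r - 7)).
Integrate each term: A/(r−a) contributes A·log|r−a|.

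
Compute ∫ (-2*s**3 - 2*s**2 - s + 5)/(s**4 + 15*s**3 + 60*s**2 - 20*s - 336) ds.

-7*log(s - 2)/144 - 35*log(s + 4)/12 + 371*log(s + 6)/16 - 200*log(s + 7)/9 + C

Factor the denominator: (s - 2)*(s + 4)*(s + 6)*(s + 7).
Partial-fraction decomposition: -200/(9*(s + 7)) + 371/(16*(s + 6)) - 35/(12*(s + 4)) - 7/(144*(s - 2)).
Integrate each term: A/(s−a) contributes A·log|s−a|.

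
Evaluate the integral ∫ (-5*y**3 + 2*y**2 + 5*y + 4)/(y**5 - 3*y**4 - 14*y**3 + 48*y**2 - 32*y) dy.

Factor the denominator: y*(y - 4)*(y - 2)*(y - 1)*(y + 4).
Partial-fraction decomposition: 7/(20*(y + 4)) + 2/(5*(y - 1)) + 3/(4*(y - 2)) - 11/(8*(y - 4)) - 1/(8*y).
Integrate each term: A/(y−a) contributes A·log|y−a|.

-log(y)/8 - 11*log(y - 4)/8 + 3*log(y - 2)/4 + 2*log(y - 1)/5 + 7*log(y + 4)/20 + C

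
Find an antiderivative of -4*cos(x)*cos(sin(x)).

Let u = sin(x), so du = (cos(x)) dx.
Rewriting, the integral becomes -4·∫ cos(u) du = -4·sin(u).
Substituting back, u = sin(x).

-4*sin(sin(x)) + C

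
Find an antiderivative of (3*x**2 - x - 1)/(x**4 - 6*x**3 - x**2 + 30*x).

Factor the denominator: x*(x - 5)*(x - 3)*(x + 2).
Partial-fraction decomposition: -13/(70*(x + 2)) - 23/(30*(x - 3)) + 69/(70*(x - 5)) - 1/(30*x).
Integrate each term: A/(x−a) contributes A·log|x−a|.

-log(x)/30 + 69*log(x - 5)/70 - 23*log(x - 3)/30 - 13*log(x + 2)/70 + C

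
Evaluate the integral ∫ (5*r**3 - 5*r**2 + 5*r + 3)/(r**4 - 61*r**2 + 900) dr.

311*log(r - 6)/44 - 24*log(r - 5)/5 - 386*log(r + 5)/55 + 39*log(r + 6)/4 + C

Factor the denominator: (r - 6)*(r - 5)*(r + 5)*(r + 6).
Partial-fraction decomposition: 39/(4*(r + 6)) - 386/(55*(r + 5)) - 24/(5*(r - 5)) + 311/(44*(r - 6)).
Integrate each term: A/(r−a) contributes A·log|r−a|.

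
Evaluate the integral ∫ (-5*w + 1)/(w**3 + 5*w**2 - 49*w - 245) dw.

Factor the denominator: (w - 7)*(w + 5)*(w + 7).
Partial-fraction decomposition: 9/(7*(w + 7)) - 13/(12*(w + 5)) - 17/(84*(w - 7)).
Integrate each term: A/(w−a) contributes A·log|w−a|.

-17*log(w - 7)/84 - 13*log(w + 5)/12 + 9*log(w + 7)/7 + C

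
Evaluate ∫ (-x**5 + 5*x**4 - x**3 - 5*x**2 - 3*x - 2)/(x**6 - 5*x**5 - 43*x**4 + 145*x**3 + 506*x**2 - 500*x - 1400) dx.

-5413*log(x - 7)/9720 + 89*log(x - 5)/980 + log(x - 2)/140 + 13687*log(x + 2)/47628 - 6263*log(x + 5)/7560 + 26/(189*x + 378) + C

Factor the denominator: (x - 7)*(x - 5)*(x - 2)*(x + 2)**2*(x + 5).
Partial-fraction decomposition: -6263/(7560*(x + 5)) + 13687/(47628*(x + 2)) - 26/(189*(x + 2)**2) + 1/(140*(x - 2)) + 89/(980*(x - 5)) - 5413/(9720*(x - 7)).
Integrate each term; A/(x−a) gives A·log|x−a|; A/(x−a)² gives −A/(x−a).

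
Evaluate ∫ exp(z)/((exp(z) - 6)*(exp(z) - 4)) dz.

log(exp(z) - 6)/2 - log(exp(z) - 4)/2 + C

Let u = e^z, du = e^z dz.
The integral becomes ∫ du/((u-6)(u-4)); decompose into partial fractions.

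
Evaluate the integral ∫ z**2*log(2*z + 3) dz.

z**3*log(2*z + 3)/3 - z**3/9 + z**2/4 - 3*z/4 + 9*log(2*z + 3)/8 + C

Use integration by parts with u = log(2*z + 3), dv = z**2 dz.
Then du = 2/(2*z + 3) dz and v = z**3/3.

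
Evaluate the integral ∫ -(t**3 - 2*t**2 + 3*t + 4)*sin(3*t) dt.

t**3*cos(3*t)/3 - t**2*sin(3*t)/3 - 2*t**2*cos(3*t)/3 + 4*t*sin(3*t)/9 + 7*t*cos(3*t)/9 - 7*sin(3*t)/27 + 40*cos(3*t)/27 + C

Use integration by parts with u = t**3 - 2*t**2 + 3*t + 4, dv = -sin(3*t) dt, so v = cos(3*t)/3.
Apply parts 3 times (tabular method): alternate signs, differentiate u down to 0, integrate dv up.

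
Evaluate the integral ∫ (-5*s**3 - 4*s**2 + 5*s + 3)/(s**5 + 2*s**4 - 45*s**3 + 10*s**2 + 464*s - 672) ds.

-361*log(s - 4)/176 + 153*log(s - 3)/70 - 43*log(s - 2)/108 - 239*log(s + 4)/1008 + 1487*log(s + 7)/2970 + C

Factor the denominator: (s - 4)*(s - 3)*(s - 2)*(s + 4)*(s + 7).
Partial-fraction decomposition: 1487/(2970*(s + 7)) - 239/(1008*(s + 4)) - 43/(108*(s - 2)) + 153/(70*(s - 3)) - 361/(176*(s - 4)).
Integrate each term: A/(s−a) contributes A·log|s−a|.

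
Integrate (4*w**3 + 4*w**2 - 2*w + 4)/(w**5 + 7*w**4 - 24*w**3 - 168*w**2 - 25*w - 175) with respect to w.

Factor the denominator: (w - 5)*(w + 5)*(w + 7)*(w**2 + 1).
Partial-fraction decomposition: 3*(7*w + 1)/(650*(w**2 + 1)) - 193/(200*(w + 7)) + 193/(260*(w + 5)) + 99/(520*(w - 5)).
Integrate each term; A/(w−a) gives A·log|w−a|; the (Bw+D)/(w²+p²) term gives a log and an atan.

99*log(w - 5)/520 + 193*log(w + 5)/260 - 193*log(w + 7)/200 + 21*log(w**2 + 1)/1300 + 3*atan(w)/650 + C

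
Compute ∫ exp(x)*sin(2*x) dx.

Let I denote the integral. Integrate by parts with u = sin(2*x), dv = exp(x) dx, so v = exp(x): I = exp(x)*sin(2*x) − 2·∫ exp(x)*cos(2*x) dx.
Apply parts again with u = cos(2*x), dv = exp(x) dx: ∫ exp(x)*cos(2*x) dx = exp(x)*cos(2*x) + 2·I. Substituting back brings back I: I = exp(x)*sin(2*x) - 2*exp(x)*cos(2*x) − 4·I.
Solving for I: (1 + 4)·I equals the remaining terms, so I = (1/5)·(exp(x)*sin(2*x) - 2*exp(x)*cos(2*x)).

exp(x)*sin(2*x)/5 - 2*exp(x)*cos(2*x)/5 + C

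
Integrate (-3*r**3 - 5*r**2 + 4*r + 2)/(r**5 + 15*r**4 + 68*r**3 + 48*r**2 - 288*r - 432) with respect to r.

-17*log(r - 2)/640 + log(r + 2)/32 + 26*log(r + 3)/45 - 671*log(r + 6)/1152 + 223/(48*r + 288) + C

Factor the denominator: (r - 2)*(r + 2)*(r + 3)*(r + 6)**2.
Partial-fraction decomposition: -671/(1152*(r + 6)) - 223/(48*(r + 6)**2) + 26/(45*(r + 3)) + 1/(32*(r + 2)) - 17/(640*(r - 2)).
Integrate each term; A/(r−a) gives A·log|r−a|; A/(r−a)² gives −A/(r−a).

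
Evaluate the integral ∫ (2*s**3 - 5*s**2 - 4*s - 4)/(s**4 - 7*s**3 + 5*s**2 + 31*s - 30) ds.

Factor the denominator: (s - 5)*(s - 3)*(s - 1)*(s + 2).
Partial-fraction decomposition: 32/(105*(s + 2)) - 11/(24*(s - 1)) + 7/(20*(s - 3)) + 101/(56*(s - 5)).
Integrate each term: A/(s−a) contributes A·log|s−a|.

101*log(s - 5)/56 + 7*log(s - 3)/20 - 11*log(s - 1)/24 + 32*log(s + 2)/105 + C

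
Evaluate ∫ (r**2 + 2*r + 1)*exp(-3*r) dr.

(-9*r**2 - 24*r - 17)*exp(-3*r)/27 + C

Use integration by parts with u = r**2 + 2*r + 1, dv = exp(-3*r) dr, so v = -exp(-3*r)/3.
Apply parts 2 times (tabular method): alternate signs, differentiate u down to 0, integrate dv up.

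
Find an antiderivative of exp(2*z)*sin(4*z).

exp(2*z)*sin(4*z)/10 - exp(2*z)*cos(4*z)/5 + C

Let I denote the integral. Integrate by parts with u = sin(4*z), dv = exp(2*z) dz, so v = exp(2*z)/2: I = exp(2*z)*sin(4*z)/2 − 2·∫ exp(2*z)*cos(4*z) dz.
Apply parts again with u = cos(4*z), dv = exp(2*z) dz: ∫ exp(2*z)*cos(4*z) dz = exp(2*z)*cos(4*z)/2 + 2·I. Substituting back brings back I: I = exp(2*z)*sin(4*z)/2 - exp(2*z)*cos(4*z) − 4·I.
Solving for I: (1 + 4)·I equals the remaining terms, so I = (1/5)·(exp(2*z)*sin(4*z)/2 - exp(2*z)*cos(4*z)).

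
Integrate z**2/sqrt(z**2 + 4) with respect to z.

z*sqrt(z**2 + 4)/2 - 2*log(z + sqrt(z**2 + 4)) + C

Substitute z = 2·tan(θ), so dz = 2·sec(θ)^2 dθ and the radical becomes sqrt(z**2 + 4) = 2·sec(θ) by the Pythagorean identity.
Integrate the resulting trig expression in θ, then back-substitute tan(θ) = z/2, sec(θ) = sqrt(z**2 + 4)/2 (absorbing any constant into C).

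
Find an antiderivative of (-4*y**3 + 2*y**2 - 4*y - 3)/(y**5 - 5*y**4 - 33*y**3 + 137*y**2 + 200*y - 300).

Factor the denominator: (y - 6)*(y - 5)*(y - 1)*(y + 2)*(y + 5).
Partial-fraction decomposition: 63/(220*(y + 5)) - 5/(56*(y + 2)) - 1/(40*(y - 1)) + 473/(280*(y - 5)) - 819/(440*(y - 6)).
Integrate each term: A/(y−a) contributes A·log|y−a|.

-819*log(y - 6)/440 + 473*log(y - 5)/280 - log(y - 1)/40 - 5*log(y + 2)/56 + 63*log(y + 5)/220 + C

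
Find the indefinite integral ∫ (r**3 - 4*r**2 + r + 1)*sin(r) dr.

Use integration by parts with u = r**3 - 4*r**2 + r + 1, dv = sin(r) dr, so v = -cos(r).
Apply parts 3 times (tabular method): alternate signs, differentiate u down to 0, integrate dv up.

-r**3*cos(r) + 3*r**2*sin(r) + 4*r**2*cos(r) - 8*r*sin(r) + 5*r*cos(r) - 5*sin(r) - 9*cos(r) + C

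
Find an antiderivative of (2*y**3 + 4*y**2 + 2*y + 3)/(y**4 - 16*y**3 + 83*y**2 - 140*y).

Factor the denominator: y*(y - 7)*(y - 5)*(y - 4).
Partial-fraction decomposition: 203/(12*(y - 4)) - 363/(10*(y - 5)) + 899/(42*(y - 7)) - 3/(140*y).
Integrate each term: A/(y−a) contributes A·log|y−a|.

-3*log(y)/140 + 899*log(y - 7)/42 - 363*log(y - 5)/10 + 203*log(y - 4)/12 + C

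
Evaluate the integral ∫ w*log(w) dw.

w**2*log(w)/2 - w**2/4 + C

Use integration by parts with u = log(w), dv = w dw.
Then du = 1/w dw and v = w**2/2.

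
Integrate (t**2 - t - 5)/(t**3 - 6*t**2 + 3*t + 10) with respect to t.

Factor the denominator: (t - 5)*(t - 2)*(t + 1).
Partial-fraction decomposition: -1/(6*(t + 1)) + 1/(3*(t - 2)) + 5/(6*(t - 5)).
Integrate each term: A/(t−a) contributes A·log|t−a|.

5*log(t - 5)/6 + log(t - 2)/3 - log(t + 1)/6 + C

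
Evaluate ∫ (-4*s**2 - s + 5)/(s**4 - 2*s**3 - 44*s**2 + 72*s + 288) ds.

Factor the denominator: (s - 6)*(s - 4)*(s + 2)*(s + 6).
Partial-fraction decomposition: 133/(480*(s + 6)) - 3/(64*(s + 2)) + 21/(40*(s - 4)) - 145/(192*(s - 6)).
Integrate each term: A/(s−a) contributes A·log|s−a|.

-145*log(s - 6)/192 + 21*log(s - 4)/40 - 3*log(s + 2)/64 + 133*log(s + 6)/480 + C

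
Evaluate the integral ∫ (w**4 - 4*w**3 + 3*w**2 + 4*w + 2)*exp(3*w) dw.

Use integration by parts with u = w**4 - 4*w**3 + 3*w**2 + 4*w + 2, dv = exp(3*w) dw, so v = exp(3*w)/3.
Apply parts 4 times (tabular method): alternate signs, differentiate u down to 0, integrate dv up.

(27*w**4 - 144*w**3 + 225*w**2 - 42*w + 68)*exp(3*w)/81 + C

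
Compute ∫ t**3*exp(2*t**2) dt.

(2*t**2 - 1)*exp(2*t**2)/8 + C

Let u = t², du = 2t dt; rewrite as (1/2)∫ u^1·exp(2u) du.
Now integrate by parts 1 time.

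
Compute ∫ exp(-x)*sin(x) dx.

Let I denote the integral. Integrate by parts with u = sin(x), dv = exp(-x) dx, so v = -exp(-x): I = -exp(-x)*sin(x) + ∫ exp(-x)*cos(x) dx.
Apply parts again with u = cos(x), dv = exp(-x) dx: ∫ exp(-x)*cos(x) dx = -exp(-x)*cos(x) − I. Substituting back brings back I: I = -exp(-x)*sin(x) - exp(-x)*cos(x) − I.
Solving for I: (1 + 1)·I equals the remaining terms, so I = (1/2)·(-exp(-x)*sin(x) - exp(-x)*cos(x)).

-exp(-x)*sin(x)/2 - exp(-x)*cos(x)/2 + C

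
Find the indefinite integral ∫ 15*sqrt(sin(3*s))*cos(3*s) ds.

Let u = sin(3*s), so du = (3*cos(3*s)) ds.
Rewriting, the integral becomes 5·∫ √u du = 5·(2/3)u^(3/2).
Substituting back, u = sin(3*s).

10*sin(3*s)**(3/2)/3 + C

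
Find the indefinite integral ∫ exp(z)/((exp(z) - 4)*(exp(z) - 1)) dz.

Let u = e^z, du = e^z dz.
The integral becomes ∫ du/((u-1)(u-4)); decompose into partial fractions.

log(exp(z) - 4)/3 - log(exp(z) - 1)/3 + C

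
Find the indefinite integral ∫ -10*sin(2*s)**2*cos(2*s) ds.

-5*sin(2*s)**3/3 + C

Let u = sin(2*s), so du = (2*cos(2*s)) ds.
Rewriting, the integral becomes -5·∫ u^2 du = -5·u^3/3.
Substituting back, u = sin(2*s).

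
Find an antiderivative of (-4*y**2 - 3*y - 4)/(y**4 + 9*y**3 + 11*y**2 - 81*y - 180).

Factor the denominator: (y - 3)*(y + 3)*(y + 4)*(y + 5).
Partial-fraction decomposition: 89/(16*(y + 5)) - 8/(y + 4) + 31/(12*(y + 3)) - 7/(48*(y - 3)).
Integrate each term: A/(y−a) contributes A·log|y−a|.

-7*log(y - 3)/48 + 31*log(y + 3)/12 - 8*log(y + 4) + 89*log(y + 5)/16 + C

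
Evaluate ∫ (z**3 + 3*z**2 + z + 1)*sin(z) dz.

-z**3*cos(z) + 3*z**2*sin(z) - 3*z**2*cos(z) + 6*z*sin(z) + 5*z*cos(z) - 5*sin(z) + 5*cos(z) + C

Use integration by parts with u = z**3 + 3*z**2 + z + 1, dv = sin(z) dz, so v = -cos(z).
Apply parts 3 times (tabular method): alternate signs, differentiate u down to 0, integrate dv up.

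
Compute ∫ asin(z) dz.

Use integration by parts with u = arcsin(z), dv = dz.
Then du = 1/sqrt(-z**2 + 1) dz.

z*asin(z) + sqrt(-z**2 + 1) + C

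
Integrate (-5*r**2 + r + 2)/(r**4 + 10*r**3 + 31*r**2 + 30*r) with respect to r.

log(r)/15 + 10*log(r + 2)/3 - 23*log(r + 3)/3 + 64*log(r + 5)/15 + C

Factor the denominator: r*(r + 2)*(r + 3)*(r + 5).
Partial-fraction decomposition: 64/(15*(r + 5)) - 23/(3*(r + 3)) + 10/(3*(r + 2)) + 1/(15*r).
Integrate each term: A/(r−a) contributes A·log|r−a|.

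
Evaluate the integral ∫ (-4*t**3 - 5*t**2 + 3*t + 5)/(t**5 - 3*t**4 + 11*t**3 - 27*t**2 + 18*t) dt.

5*log(t)/18 - 41*log(t - 2)/26 + log(t - 1)/10 + 1403*log(t**2 + 9)/2340 - 41*atan(t/3)/130 + C

Factor the denominator: t*(t - 2)*(t - 1)*(t**2 + 9).
Partial-fraction decomposition: (1403*t - 1107)/(1170*(t**2 + 9)) + 1/(10*(t - 1)) - 41/(26*(t - 2)) + 5/(18*t).
Integrate each term; A/(t−a) gives A·log|t−a|; the (Bt+D)/(t²+p²) term gives a log and an atan.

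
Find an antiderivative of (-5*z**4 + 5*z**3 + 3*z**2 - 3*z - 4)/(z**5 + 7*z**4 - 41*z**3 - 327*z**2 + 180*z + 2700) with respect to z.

Factor the denominator: (z - 6)*(z - 3)*(z + 5)**2*(z + 6).
Partial-fraction decomposition: -3719/(54*(z + 6)) + 7858/(121*(z + 5)) - 458/(11*(z + 5)**2) + 4/(27*(z - 3)) - 2657/(2178*(z - 6)).
Integrate each term; A/(z−a) gives A·log|z−a|; A/(z−a)² gives −A/(z−a).

-2657*log(z - 6)/2178 + 4*log(z - 3)/27 + 7858*log(z + 5)/121 - 3719*log(z + 6)/54 + 458/(11*z + 55) + C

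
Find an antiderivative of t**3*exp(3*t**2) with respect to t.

Let u = t², du = 2t dt; rewrite as (1/2)∫ u^1·exp(3u) du.
Now integrate by parts 1 time.

(3*t**2 - 1)*exp(3*t**2)/18 + C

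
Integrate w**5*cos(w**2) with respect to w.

w**4*sin(w**2)/2 + w**2*cos(w**2) - sin(w**2) + C

Let u = w², du = 2w dw; rewrite as (1/2)∫ u^2·cos(1u) du.
Now integrate by parts 2 times.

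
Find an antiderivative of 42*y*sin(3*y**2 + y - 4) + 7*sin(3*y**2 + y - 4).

Let u = 3*y**2 + y - 4, so du = (6*y + 1) dy.
Rewriting, the integral becomes 7·∫ sin(u) du = 7·-cos(u).
Substituting back, u = 3*y**2 + y - 4.

-7*cos(3*y**2 + y - 4) + C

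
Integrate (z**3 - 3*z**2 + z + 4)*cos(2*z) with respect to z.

Use integration by parts with u = z**3 - 3*z**2 + z + 4, dv = cos(2*z) dz, so v = sin(2*z)/2.
Apply parts 3 times (tabular method): alternate signs, differentiate u down to 0, integrate dv up.

z**3*sin(2*z)/2 - 3*z**2*sin(2*z)/2 + 3*z**2*cos(2*z)/4 - z*sin(2*z)/4 - 3*z*cos(2*z)/2 + 11*sin(2*z)/4 - cos(2*z)/8 + C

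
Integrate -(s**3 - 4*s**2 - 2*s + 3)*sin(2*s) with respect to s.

Use integration by parts with u = s**3 - 4*s**2 - 2*s + 3, dv = -sin(2*s) ds, so v = cos(2*s)/2.
Apply parts 3 times (tabular method): alternate signs, differentiate u down to 0, integrate dv up.

s**3*cos(2*s)/2 - 3*s**2*sin(2*s)/4 - 2*s**2*cos(2*s) + 2*s*sin(2*s) - 7*s*cos(2*s)/4 + 7*sin(2*s)/8 + 5*cos(2*s)/2 + C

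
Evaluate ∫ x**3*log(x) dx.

Use integration by parts with u = log(x), dv = x**3 dx.
Then du = 1/x dx and v = x**4/4.

x**4*log(x)/4 - x**4/16 + C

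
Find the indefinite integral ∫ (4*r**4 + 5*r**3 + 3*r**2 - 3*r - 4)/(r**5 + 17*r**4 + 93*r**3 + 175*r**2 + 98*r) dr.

-2*log(r)/49 - log(r + 1)/36 + 19*log(r + 2)/25 + 145909*log(r + 7)/44100 + 8053/(210*r + 1470) + C

Factor the denominator: r*(r + 1)*(r + 2)*(r + 7)**2.
Partial-fraction decomposition: 145909/(44100*(r + 7)) - 8053/(210*(r + 7)**2) + 19/(25*(r + 2)) - 1/(36*(r + 1)) - 2/(49*r).
Integrate each term; A/(r−a) gives A·log|r−a|; A/(r−a)² gives −A/(r−a).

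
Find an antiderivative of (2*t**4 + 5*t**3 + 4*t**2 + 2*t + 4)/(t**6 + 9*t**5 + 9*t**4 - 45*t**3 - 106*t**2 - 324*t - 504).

343*log(t - 3)/3900 - log(t + 2)/25 + 61*log(t + 3)/312 - 3273*log(t + 7)/10600 + 45*log(t**2 + 4)/1378 + 28*atan(t/2)/689 + C

Factor the denominator: (t - 3)*(t + 2)*(t + 3)*(t + 7)*(t**2 + 4).
Partial-fraction decomposition: (45*t + 56)/(689*(t**2 + 4)) - 3273/(10600*(t + 7)) + 61/(312*(t + 3)) - 1/(25*(t + 2)) + 343/(3900*(t - 3)).
Integrate each term; A/(t−a) gives A·log|t−a|; the (Bt+D)/(t²+p²) term gives a log and an atan.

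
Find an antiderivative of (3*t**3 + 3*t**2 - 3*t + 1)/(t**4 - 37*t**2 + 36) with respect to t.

739*log(t - 6)/420 - 2*log(t - 1)/35 + 2*log(t + 1)/35 + 521*log(t + 6)/420 + C

Factor the denominator: (t - 6)*(t - 1)*(t + 1)*(t + 6).
Partial-fraction decomposition: 521/(420*(t + 6)) + 2/(35*(t + 1)) - 2/(35*(t - 1)) + 739/(420*(t - 6)).
Integrate each term: A/(t−a) contributes A·log|t−a|.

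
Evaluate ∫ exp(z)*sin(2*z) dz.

Let I denote the integral. Integrate by parts with u = sin(2*z), dv = exp(z) dz, so v = exp(z): I = exp(z)*sin(2*z) − 2·∫ exp(z)*cos(2*z) dz.
Apply parts again with u = cos(2*z), dv = exp(z) dz: ∫ exp(z)*cos(2*z) dz = exp(z)*cos(2*z) + 2·I. Substituting back brings back I: I = exp(z)*sin(2*z) - 2*exp(z)*cos(2*z) − 4·I.
Solving for I: (1 + 4)·I equals the remaining terms, so I = (1/5)·(exp(z)*sin(2*z) - 2*exp(z)*cos(2*z)).

exp(z)*sin(2*z)/5 - 2*exp(z)*cos(2*z)/5 + C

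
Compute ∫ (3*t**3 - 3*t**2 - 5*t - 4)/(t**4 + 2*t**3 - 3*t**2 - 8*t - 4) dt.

-log(t - 2)/18 - 40*log(t + 1)/9 + 15*log(t + 2)/2 - 5/(3*t + 3) + C

Factor the denominator: (t - 2)*(t + 1)**2*(t + 2).
Partial-fraction decomposition: 15/(2*(t + 2)) - 40/(9*(t + 1)) + 5/(3*(t + 1)**2) - 1/(18*(t - 2)).
Integrate each term; A/(t−a) gives A·log|t−a|; A/(t−a)² gives −A/(t−a).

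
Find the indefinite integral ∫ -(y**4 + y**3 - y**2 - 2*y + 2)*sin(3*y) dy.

y**4*cos(3*y)/3 - 4*y**3*sin(3*y)/9 + y**3*cos(3*y)/3 - y**2*sin(3*y)/3 - 7*y**2*cos(3*y)/9 + 14*y*sin(3*y)/27 - 8*y*cos(3*y)/9 + 8*sin(3*y)/27 + 68*cos(3*y)/81 + C

Use integration by parts with u = y**4 + y**3 - y**2 - 2*y + 2, dv = -sin(3*y) dy, so v = cos(3*y)/3.
Apply parts 4 times (tabular method): alternate signs, differentiate u down to 0, integrate dv up.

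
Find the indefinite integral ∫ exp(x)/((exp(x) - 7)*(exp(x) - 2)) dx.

Let u = e^x, du = e^x dx.
The integral becomes ∫ du/((u-7)(u-2)); decompose into partial fractions.

log(exp(x) - 7)/5 - log(exp(x) - 2)/5 + C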